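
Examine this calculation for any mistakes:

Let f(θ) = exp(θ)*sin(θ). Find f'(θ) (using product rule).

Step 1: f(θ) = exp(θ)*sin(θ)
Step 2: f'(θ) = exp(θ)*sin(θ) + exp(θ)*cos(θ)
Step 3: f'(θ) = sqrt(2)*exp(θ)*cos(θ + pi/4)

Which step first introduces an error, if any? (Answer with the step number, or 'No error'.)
Step 3

Step 3 is incorrect due to a wrong trig function.
The step shows: sqrt(2)*exp(θ)*cos(θ + pi/4)
The correct value should be: sqrt(2)*exp(θ)*sin(θ + pi/4)

Explanation: sin(θ + pi/4) was incorrectly written as cos(θ + pi/4): the term sqrt(2)*exp(θ)*sin(θ + pi/4) was incorrectly written as sqrt(2)*exp(θ)*cos(θ + pi/4)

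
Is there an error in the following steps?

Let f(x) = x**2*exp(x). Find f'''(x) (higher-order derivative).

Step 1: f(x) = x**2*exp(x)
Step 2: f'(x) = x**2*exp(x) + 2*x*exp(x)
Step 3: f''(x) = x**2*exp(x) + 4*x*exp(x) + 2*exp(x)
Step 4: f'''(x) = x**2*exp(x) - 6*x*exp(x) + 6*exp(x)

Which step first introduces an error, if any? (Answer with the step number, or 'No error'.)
Step 4

Step 4 is incorrect due to a sign flip.
The step shows: x**2*exp(x) - 6*x*exp(x) + 6*exp(x)
The correct value should be: x**2*exp(x) + 6*x*exp(x) + 6*exp(x)

Explanation: The sign of one term was flipped: the term 6*x*exp(x) was incorrectly written as -6*x*exp(x)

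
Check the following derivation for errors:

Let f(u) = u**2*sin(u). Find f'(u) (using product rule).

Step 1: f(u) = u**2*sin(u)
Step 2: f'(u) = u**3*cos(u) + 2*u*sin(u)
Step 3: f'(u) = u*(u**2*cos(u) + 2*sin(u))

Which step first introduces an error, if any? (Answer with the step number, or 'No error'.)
Step 2

Step 2 is incorrect due to a wrong exponent.
The step shows: u**3*cos(u) + 2*u*sin(u)
The correct value should be: u**2*cos(u) + 2*u*sin(u)

Explanation: The exponent 2 on u was incorrectly written as 3: the term u**2*cos(u) was incorrectly written as u**3*cos(u)
The later steps are derived from this incorrect expression, so the error originates in Step 2.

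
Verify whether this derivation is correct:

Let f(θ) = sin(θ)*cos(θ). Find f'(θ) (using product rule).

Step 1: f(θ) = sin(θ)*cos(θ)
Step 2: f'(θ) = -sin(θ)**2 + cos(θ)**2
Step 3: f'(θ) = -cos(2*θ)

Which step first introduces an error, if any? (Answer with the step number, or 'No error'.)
Step 3

Step 3 is incorrect due to a sign flip.
The step shows: -cos(2*θ)
The correct value should be: cos(2*θ)

Explanation: The sign of the whole expression was flipped: the term cos(2*θ) was incorrectly written as -cos(2*θ)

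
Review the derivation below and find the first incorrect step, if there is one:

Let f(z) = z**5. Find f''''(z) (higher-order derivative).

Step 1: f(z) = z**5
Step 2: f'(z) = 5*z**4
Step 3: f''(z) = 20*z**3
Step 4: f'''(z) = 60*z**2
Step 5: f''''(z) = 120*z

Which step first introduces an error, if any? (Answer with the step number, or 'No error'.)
No error

All steps in this derivation are correct.
The final answer f''''(z) = 120*z is valid.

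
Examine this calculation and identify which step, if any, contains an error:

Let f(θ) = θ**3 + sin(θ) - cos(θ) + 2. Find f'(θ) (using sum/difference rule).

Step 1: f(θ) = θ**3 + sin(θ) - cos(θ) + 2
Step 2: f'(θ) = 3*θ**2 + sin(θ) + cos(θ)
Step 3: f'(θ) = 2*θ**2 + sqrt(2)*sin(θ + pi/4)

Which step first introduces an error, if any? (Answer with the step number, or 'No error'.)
Step 3

Step 3 is incorrect due to a wrong coefficient.
The step shows: 2*θ**2 + sqrt(2)*sin(θ + pi/4)
The correct value should be: 3*θ**2 + sqrt(2)*sin(θ + pi/4)

Explanation: The coefficient 3 was incorrectly written as 2: the term 3*θ**2 was incorrectly written as 2*θ**2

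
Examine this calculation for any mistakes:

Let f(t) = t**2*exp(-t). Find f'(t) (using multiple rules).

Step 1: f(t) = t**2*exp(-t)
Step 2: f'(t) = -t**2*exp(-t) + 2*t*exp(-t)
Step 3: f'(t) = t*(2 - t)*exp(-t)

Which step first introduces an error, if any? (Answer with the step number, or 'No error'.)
No error

All steps in this derivation are correct.
The final answer f'(t) = t*(2 - t)*exp(-t) is valid.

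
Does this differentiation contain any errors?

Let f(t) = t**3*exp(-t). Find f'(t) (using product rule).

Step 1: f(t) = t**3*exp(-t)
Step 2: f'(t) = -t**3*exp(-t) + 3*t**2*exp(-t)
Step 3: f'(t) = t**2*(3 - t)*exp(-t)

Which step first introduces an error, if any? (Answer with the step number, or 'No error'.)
No error

All steps in this derivation are correct.
The final answer f'(t) = t**2*(3 - t)*exp(-t) is valid.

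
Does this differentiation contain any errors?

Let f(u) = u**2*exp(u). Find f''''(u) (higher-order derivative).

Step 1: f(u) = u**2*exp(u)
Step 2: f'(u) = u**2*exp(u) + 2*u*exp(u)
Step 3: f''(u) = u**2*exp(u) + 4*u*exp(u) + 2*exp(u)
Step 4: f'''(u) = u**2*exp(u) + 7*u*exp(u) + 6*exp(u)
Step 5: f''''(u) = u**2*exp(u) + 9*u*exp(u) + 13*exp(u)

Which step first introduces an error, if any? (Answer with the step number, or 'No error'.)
Step 4

Step 4 is incorrect due to a wrong coefficient.
The step shows: u**2*exp(u) + 7*u*exp(u) + 6*exp(u)
The correct value should be: u**2*exp(u) + 6*u*exp(u) + 6*exp(u)

Explanation: The coefficient 6 was incorrectly written as 7: the term 6*u*exp(u) was incorrectly written as 7*u*exp(u)
The later steps are derived from this incorrect expression, so the error originates in Step 4.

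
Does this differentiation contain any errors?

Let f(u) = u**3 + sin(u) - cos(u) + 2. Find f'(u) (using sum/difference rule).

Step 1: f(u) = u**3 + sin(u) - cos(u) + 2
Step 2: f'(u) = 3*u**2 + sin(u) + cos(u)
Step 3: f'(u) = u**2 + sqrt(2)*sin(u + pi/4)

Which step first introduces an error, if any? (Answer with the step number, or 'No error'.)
Step 3

Step 3 is incorrect due to a wrong coefficient.
The step shows: u**2 + sqrt(2)*sin(u + pi/4)
The correct value should be: 3*u**2 + sqrt(2)*sin(u + pi/4)

Explanation: The coefficient 3 was incorrectly written as 1: the term 3*u**2 was incorrectly written as u**2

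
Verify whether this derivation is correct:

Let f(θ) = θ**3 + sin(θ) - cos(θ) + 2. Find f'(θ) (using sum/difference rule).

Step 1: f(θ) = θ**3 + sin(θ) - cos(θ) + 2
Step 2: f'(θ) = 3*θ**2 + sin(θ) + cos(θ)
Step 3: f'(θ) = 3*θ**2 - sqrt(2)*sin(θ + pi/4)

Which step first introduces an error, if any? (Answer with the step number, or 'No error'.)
Step 3

Step 3 is incorrect due to a sign flip.
The step shows: 3*θ**2 - sqrt(2)*sin(θ + pi/4)
The correct value should be: 3*θ**2 + sqrt(2)*sin(θ + pi/4)

Explanation: The sign of one term was flipped: the term sqrt(2)*sin(θ + pi/4) was incorrectly written as -sqrt(2)*sin(θ + pi/4)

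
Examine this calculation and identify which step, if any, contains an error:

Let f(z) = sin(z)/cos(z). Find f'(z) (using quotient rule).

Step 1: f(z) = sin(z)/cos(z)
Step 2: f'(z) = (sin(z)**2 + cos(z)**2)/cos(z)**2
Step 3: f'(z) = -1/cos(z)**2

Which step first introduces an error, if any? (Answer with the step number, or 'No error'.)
Step 3

Step 3 is incorrect due to a sign flip.
The step shows: -1/cos(z)**2
The correct value should be: cos(z)**(-2)

Explanation: The sign of the whole expression was flipped: the term cos(z)**(-2) was incorrectly written as -1/cos(z)**2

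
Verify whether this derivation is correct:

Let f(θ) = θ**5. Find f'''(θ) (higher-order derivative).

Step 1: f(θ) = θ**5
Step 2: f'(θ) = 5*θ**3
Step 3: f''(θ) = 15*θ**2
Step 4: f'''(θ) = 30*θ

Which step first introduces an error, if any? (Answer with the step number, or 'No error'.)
Step 2

Step 2 is incorrect due to a wrong exponent.
The step shows: 5*θ**3
The correct value should be: 5*θ**4

Explanation: The exponent 4 on θ was incorrectly written as 3: the term 5*θ**4 was incorrectly written as 5*θ**3
The later steps are derived from this incorrect expression, so the error originates in Step 2.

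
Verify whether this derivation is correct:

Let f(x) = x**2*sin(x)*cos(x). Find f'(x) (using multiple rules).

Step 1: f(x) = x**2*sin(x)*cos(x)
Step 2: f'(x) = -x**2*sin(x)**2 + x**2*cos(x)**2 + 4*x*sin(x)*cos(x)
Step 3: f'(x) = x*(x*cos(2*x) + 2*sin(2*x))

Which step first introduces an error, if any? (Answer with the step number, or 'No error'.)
Step 2

Step 2 is incorrect due to a wrong coefficient.
The step shows: -x**2*sin(x)**2 + x**2*cos(x)**2 + 4*x*sin(x)*cos(x)
The correct value should be: -x**2*sin(x)**2 + x**2*cos(x)**2 + 2*x*sin(x)*cos(x)

Explanation: The coefficient 2 was incorrectly written as 4: the term 2*x*sin(x)*cos(x) was incorrectly written as 4*x*sin(x)*cos(x)
The later steps are derived from this incorrect expression, so the error originates in Step 2.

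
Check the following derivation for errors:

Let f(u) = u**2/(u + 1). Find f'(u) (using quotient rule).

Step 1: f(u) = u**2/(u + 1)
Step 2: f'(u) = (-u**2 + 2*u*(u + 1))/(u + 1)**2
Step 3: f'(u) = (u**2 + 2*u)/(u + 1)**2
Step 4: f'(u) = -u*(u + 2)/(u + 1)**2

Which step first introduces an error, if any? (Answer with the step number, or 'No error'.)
Step 4

Step 4 is incorrect due to a sign flip.
The step shows: -u*(u + 2)/(u + 1)**2
The correct value should be: u*(u + 2)/(u + 1)**2

Explanation: The sign of the whole expression was flipped: the term u*(u + 2)/(u + 1)**2 was incorrectly written as -u*(u + 2)/(u + 1)**2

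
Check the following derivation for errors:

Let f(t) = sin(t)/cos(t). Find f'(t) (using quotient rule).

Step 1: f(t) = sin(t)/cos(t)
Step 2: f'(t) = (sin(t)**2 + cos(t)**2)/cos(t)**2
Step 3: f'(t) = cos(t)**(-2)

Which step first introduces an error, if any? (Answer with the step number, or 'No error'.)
No error

All steps in this derivation are correct.
The final answer f'(t) = cos(t)**(-2) is valid.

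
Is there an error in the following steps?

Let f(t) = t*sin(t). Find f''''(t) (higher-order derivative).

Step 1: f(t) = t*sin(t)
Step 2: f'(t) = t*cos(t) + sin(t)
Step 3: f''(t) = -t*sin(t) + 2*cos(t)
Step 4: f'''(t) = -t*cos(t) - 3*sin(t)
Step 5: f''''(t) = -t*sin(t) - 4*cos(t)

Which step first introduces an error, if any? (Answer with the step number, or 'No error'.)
Step 5

Step 5 is incorrect due to a sign flip.
The step shows: -t*sin(t) - 4*cos(t)
The correct value should be: t*sin(t) - 4*cos(t)

Explanation: The sign of one term was flipped: the term t*sin(t) was incorrectly written as -t*sin(t)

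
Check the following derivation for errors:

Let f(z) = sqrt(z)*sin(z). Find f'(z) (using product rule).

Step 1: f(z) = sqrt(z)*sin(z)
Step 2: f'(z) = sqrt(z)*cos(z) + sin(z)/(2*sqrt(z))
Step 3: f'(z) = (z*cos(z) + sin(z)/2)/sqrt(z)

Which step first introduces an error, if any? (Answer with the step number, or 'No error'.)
No error

All steps in this derivation are correct.
The final answer f'(z) = (z*cos(z) + sin(z)/2)/sqrt(z) is valid.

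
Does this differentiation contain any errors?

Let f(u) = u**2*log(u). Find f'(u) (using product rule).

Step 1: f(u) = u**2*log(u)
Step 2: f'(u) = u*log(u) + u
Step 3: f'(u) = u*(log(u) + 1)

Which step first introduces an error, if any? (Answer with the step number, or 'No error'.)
Step 2

Step 2 is incorrect due to a wrong coefficient.
The step shows: u*log(u) + u
The correct value should be: 2*u*log(u) + u

Explanation: The coefficient 2 was incorrectly written as 1: the term 2*u*log(u) was incorrectly written as u*log(u)
The later steps are derived from this incorrect expression, so the error originates in Step 2.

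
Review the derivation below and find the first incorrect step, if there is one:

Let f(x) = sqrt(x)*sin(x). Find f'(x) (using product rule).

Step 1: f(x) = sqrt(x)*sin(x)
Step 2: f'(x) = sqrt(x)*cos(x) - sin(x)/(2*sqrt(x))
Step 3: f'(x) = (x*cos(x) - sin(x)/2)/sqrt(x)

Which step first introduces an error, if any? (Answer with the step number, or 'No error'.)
Step 2

Step 2 is incorrect due to a sign flip.
The step shows: sqrt(x)*cos(x) - sin(x)/(2*sqrt(x))
The correct value should be: sqrt(x)*cos(x) + sin(x)/(2*sqrt(x))

Explanation: The sign of one term was flipped: the term sin(x)/(2*sqrt(x)) was incorrectly written as -sin(x)/(2*sqrt(x))
The later steps are derived from this incorrect expression, so the error originates in Step 2.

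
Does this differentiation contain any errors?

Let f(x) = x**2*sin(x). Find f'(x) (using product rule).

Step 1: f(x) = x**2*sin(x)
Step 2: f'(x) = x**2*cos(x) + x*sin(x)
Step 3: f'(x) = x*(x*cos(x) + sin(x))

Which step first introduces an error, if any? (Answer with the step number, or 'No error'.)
Step 2

Step 2 is incorrect due to a wrong coefficient.
The step shows: x**2*cos(x) + x*sin(x)
The correct value should be: x**2*cos(x) + 2*x*sin(x)

Explanation: The coefficient 2 was incorrectly written as 1: the term 2*x*sin(x) was incorrectly written as x*sin(x)
The later steps are derived from this incorrect expression, so the error originates in Step 2.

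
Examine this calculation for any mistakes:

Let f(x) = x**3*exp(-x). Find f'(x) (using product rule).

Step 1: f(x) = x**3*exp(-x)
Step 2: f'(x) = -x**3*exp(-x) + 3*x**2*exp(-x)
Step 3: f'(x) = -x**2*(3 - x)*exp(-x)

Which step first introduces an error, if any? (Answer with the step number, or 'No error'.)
Step 3

Step 3 is incorrect due to a sign flip.
The step shows: -x**2*(3 - x)*exp(-x)
The correct value should be: x**2*(3 - x)*exp(-x)

Explanation: The sign of the whole expression was flipped: the term x**2*(3 - x)*exp(-x) was incorrectly written as -x**2*(3 - x)*exp(-x)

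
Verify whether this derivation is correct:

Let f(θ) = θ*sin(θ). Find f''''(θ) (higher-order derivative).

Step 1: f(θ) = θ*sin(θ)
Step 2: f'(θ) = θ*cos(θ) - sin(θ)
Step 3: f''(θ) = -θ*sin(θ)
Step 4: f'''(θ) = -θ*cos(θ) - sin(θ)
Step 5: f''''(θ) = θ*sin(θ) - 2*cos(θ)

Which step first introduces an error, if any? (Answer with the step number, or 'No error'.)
Step 2

Step 2 is incorrect due to a sign flip.
The step shows: θ*cos(θ) - sin(θ)
The correct value should be: θ*cos(θ) + sin(θ)

Explanation: The sign of one term was flipped: the term sin(θ) was incorrectly written as -sin(θ)
The later steps are derived from this incorrect expression, so the error originates in Step 2.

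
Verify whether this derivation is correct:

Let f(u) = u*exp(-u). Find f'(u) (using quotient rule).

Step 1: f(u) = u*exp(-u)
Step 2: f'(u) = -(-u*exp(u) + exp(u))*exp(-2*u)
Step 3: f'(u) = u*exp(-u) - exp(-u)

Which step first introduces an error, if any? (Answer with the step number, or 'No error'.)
Step 2

Step 2 is incorrect due to a sign flip.
The step shows: -(-u*exp(u) + exp(u))*exp(-2*u)
The correct value should be: (-u*exp(u) + exp(u))*exp(-2*u)

Explanation: The sign of the whole expression was flipped: the term (-u*exp(u) + exp(u))*exp(-2*u) was incorrectly written as -(-u*exp(u) + exp(u))*exp(-2*u)
The later steps are derived from this incorrect expression, so the error originates in Step 2.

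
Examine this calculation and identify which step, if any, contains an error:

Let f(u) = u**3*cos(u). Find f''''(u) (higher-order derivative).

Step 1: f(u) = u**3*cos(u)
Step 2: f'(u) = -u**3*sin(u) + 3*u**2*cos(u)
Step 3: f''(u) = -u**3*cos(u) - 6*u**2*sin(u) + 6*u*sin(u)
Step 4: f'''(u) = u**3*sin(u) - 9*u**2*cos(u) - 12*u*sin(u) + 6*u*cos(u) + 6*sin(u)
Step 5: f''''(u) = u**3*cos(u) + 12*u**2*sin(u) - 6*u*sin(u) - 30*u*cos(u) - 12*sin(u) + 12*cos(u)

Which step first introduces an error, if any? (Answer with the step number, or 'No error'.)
Step 3

Step 3 is incorrect due to a wrong trig function.
The step shows: -u**3*cos(u) - 6*u**2*sin(u) + 6*u*sin(u)
The correct value should be: -u**3*cos(u) - 6*u**2*sin(u) + 6*u*cos(u)

Explanation: cos(u) was incorrectly written as sin(u): the term 6*u*cos(u) was incorrectly written as 6*u*sin(u)
The later steps are derived from this incorrect expression, so the error originates in Step 3.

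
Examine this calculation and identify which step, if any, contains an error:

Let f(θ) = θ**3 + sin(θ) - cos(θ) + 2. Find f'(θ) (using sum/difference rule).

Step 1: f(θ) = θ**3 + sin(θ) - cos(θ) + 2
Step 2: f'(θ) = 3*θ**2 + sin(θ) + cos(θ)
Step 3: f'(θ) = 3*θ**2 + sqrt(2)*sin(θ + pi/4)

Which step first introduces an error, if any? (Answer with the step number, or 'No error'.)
No error

All steps in this derivation are correct.
The final answer f'(θ) = 3*θ**2 + sqrt(2)*sin(θ + pi/4) is valid.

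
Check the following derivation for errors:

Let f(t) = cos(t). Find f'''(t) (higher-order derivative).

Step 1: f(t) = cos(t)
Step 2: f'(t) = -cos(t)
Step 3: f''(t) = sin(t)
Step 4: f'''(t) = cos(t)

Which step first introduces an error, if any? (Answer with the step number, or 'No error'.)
Step 2

Step 2 is incorrect due to a wrong trig function.
The step shows: -cos(t)
The correct value should be: -sin(t)

Explanation: sin(t) was incorrectly written as cos(t): the term -sin(t) was incorrectly written as -cos(t)
The later steps are derived from this incorrect expression, so the error originates in Step 2.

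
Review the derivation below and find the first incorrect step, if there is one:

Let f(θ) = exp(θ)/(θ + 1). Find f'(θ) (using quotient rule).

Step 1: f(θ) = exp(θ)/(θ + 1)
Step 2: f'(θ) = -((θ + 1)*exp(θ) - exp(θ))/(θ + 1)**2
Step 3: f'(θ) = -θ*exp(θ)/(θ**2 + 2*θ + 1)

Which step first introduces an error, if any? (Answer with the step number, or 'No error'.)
Step 2

Step 2 is incorrect due to a sign flip.
The step shows: -((θ + 1)*exp(θ) - exp(θ))/(θ + 1)**2
The correct value should be: ((θ + 1)*exp(θ) - exp(θ))/(θ + 1)**2

Explanation: The sign of the whole expression was flipped: the term ((θ + 1)*exp(θ) - exp(θ))/(θ + 1)**2 was incorrectly written as -((θ + 1)*exp(θ) - exp(θ))/(θ + 1)**2
The later steps are derived from this incorrect expression, so the error originates in Step 2.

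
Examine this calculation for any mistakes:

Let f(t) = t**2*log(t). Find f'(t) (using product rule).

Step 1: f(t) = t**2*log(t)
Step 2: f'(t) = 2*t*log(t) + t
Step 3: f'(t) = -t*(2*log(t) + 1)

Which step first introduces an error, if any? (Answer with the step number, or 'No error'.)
Step 3

Step 3 is incorrect due to a sign flip.
The step shows: -t*(2*log(t) + 1)
The correct value should be: t*(2*log(t) + 1)

Explanation: The sign of the whole expression was flipped: the term t*(2*log(t) + 1) was incorrectly written as -t*(2*log(t) + 1)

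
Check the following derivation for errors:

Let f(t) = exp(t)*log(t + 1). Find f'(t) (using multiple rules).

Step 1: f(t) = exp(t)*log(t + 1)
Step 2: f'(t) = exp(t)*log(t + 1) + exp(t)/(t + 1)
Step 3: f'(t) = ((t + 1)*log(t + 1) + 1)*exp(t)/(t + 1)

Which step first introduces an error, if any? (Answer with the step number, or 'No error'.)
No error

All steps in this derivation are correct.
The final answer f'(t) = ((t + 1)*log(t + 1) + 1)*exp(t)/(t + 1) is valid.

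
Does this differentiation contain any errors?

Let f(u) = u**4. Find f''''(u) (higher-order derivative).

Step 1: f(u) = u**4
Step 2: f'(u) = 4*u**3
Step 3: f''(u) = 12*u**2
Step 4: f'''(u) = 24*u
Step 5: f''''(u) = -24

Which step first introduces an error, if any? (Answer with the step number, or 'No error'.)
Step 5

Step 5 is incorrect due to a sign flip.
The step shows: -24
The correct value should be: 24

Explanation: The sign of the whole expression was flipped: the term 24 was incorrectly written as -24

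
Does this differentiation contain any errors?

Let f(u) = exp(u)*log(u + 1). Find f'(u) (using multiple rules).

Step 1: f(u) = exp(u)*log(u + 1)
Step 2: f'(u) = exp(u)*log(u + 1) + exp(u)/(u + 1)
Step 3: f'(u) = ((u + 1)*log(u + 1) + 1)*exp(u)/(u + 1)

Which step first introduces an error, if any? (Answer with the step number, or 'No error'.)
No error

All steps in this derivation are correct.
The final answer f'(u) = ((u + 1)*log(u + 1) + 1)*exp(u)/(u + 1) is valid.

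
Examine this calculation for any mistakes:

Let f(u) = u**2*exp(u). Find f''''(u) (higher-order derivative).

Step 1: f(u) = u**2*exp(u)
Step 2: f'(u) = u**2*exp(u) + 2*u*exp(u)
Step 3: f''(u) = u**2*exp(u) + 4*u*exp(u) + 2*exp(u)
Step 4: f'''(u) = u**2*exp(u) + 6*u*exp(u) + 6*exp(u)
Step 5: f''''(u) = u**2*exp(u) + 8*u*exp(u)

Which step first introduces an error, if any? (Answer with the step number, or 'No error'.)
Step 5

Step 5 is incorrect due to a dropped term.
The step shows: u**2*exp(u) + 8*u*exp(u)
The correct value should be: u**2*exp(u) + 8*u*exp(u) + 12*exp(u)

Explanation: A term was dropped: the term 12*exp(u) was incorrectly omitted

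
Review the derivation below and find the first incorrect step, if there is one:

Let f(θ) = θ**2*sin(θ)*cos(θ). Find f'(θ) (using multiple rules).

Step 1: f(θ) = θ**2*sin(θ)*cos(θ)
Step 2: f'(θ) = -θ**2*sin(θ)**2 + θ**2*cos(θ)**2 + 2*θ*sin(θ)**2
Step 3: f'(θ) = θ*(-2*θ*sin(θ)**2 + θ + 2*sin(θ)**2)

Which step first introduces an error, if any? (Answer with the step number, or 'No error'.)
Step 2

Step 2 is incorrect due to a wrong trig function.
The step shows: -θ**2*sin(θ)**2 + θ**2*cos(θ)**2 + 2*θ*sin(θ)**2
The correct value should be: -θ**2*sin(θ)**2 + θ**2*cos(θ)**2 + 2*θ*sin(θ)*cos(θ)

Explanation: cos(θ) was incorrectly written as sin(θ): the term 2*θ*sin(θ)*cos(θ) was incorrectly written as 2*θ*sin(θ)**2
The later steps are derived from this incorrect expression, so the error originates in Step 2.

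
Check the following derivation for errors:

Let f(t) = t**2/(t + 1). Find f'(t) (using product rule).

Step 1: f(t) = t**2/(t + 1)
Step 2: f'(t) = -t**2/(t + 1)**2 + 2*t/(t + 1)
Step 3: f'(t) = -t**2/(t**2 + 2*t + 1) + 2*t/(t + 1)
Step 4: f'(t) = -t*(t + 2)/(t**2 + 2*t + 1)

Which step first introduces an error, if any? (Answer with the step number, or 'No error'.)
Step 4

Step 4 is incorrect due to a sign flip.
The step shows: -t*(t + 2)/(t**2 + 2*t + 1)
The correct value should be: t*(t + 2)/(t**2 + 2*t + 1)

Explanation: The sign of the whole expression was flipped: the term t*(t + 2)/(t**2 + 2*t + 1) was incorrectly written as -t*(t + 2)/(t**2 + 2*t + 1)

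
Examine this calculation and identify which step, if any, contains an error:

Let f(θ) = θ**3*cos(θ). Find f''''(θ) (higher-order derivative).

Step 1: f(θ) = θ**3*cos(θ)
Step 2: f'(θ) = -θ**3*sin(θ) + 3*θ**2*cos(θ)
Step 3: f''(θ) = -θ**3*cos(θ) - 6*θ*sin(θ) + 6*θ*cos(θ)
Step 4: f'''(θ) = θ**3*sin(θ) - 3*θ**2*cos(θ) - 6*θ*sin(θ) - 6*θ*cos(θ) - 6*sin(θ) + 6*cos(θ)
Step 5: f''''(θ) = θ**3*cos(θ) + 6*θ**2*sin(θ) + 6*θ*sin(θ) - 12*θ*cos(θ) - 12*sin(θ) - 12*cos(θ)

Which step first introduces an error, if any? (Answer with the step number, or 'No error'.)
Step 3

Step 3 is incorrect due to a wrong exponent.
The step shows: -θ**3*cos(θ) - 6*θ*sin(θ) + 6*θ*cos(θ)
The correct value should be: -θ**3*cos(θ) - 6*θ**2*sin(θ) + 6*θ*cos(θ)

Explanation: The exponent 2 on θ was incorrectly written as 1: the term -6*θ**2*sin(θ) was incorrectly written as -6*θ*sin(θ)
The later steps are derived from this incorrect expression, so the error originates in Step 3.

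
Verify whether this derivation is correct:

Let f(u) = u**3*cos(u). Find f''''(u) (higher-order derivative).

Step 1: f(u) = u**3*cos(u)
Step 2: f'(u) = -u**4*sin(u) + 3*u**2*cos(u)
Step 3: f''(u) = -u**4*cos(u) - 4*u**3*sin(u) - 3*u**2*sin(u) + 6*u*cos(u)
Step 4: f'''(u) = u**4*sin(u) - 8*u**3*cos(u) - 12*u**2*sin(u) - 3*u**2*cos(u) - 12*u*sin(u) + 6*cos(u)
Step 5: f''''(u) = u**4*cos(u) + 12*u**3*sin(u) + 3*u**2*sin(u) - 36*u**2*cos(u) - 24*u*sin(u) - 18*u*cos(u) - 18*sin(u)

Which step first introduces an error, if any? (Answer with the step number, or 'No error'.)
Step 2

Step 2 is incorrect due to a wrong exponent.
The step shows: -u**4*sin(u) + 3*u**2*cos(u)
The correct value should be: -u**3*sin(u) + 3*u**2*cos(u)

Explanation: The exponent 3 on u was incorrectly written as 4: the term -u**3*sin(u) was incorrectly written as -u**4*sin(u)
The later steps are derived from this incorrect expression, so the error originates in Step 2.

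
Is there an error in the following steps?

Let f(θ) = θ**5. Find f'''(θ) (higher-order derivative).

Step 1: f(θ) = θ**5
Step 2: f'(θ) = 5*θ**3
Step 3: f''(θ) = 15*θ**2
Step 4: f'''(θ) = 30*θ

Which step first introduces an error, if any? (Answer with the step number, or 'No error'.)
Step 2

Step 2 is incorrect due to a wrong exponent.
The step shows: 5*θ**3
The correct value should be: 5*θ**4

Explanation: The exponent 4 on θ was incorrectly written as 3: the term 5*θ**4 was incorrectly written as 5*θ**3
The later steps are derived from this incorrect expression, so the error originates in Step 2.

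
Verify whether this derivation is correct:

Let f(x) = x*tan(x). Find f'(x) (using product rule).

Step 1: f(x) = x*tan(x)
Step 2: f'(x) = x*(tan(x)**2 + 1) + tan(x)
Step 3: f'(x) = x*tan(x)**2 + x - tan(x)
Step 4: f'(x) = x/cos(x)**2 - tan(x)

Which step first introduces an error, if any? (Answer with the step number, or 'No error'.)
Step 3

Step 3 is incorrect due to a sign flip.
The step shows: x*tan(x)**2 + x - tan(x)
The correct value should be: x*tan(x)**2 + x + tan(x)

Explanation: The sign of one term was flipped: the term tan(x) was incorrectly written as -tan(x)
The later steps are derived from this incorrect expression, so the error originates in Step 3.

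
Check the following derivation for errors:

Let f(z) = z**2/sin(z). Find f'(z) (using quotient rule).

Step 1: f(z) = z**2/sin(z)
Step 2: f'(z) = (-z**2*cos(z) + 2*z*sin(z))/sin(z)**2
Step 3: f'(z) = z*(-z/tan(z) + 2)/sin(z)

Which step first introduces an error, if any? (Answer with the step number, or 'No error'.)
No error

All steps in this derivation are correct.
The final answer f'(z) = z*(-z/tan(z) + 2)/sin(z) is valid.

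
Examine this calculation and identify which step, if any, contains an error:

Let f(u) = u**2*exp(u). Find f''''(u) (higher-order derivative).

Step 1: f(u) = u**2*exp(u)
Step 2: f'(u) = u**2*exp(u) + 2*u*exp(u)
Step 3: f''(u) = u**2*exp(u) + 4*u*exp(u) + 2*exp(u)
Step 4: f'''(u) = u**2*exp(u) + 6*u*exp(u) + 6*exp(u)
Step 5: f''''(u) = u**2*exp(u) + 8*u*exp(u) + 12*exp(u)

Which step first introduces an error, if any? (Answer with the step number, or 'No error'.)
No error

All steps in this derivation are correct.
The final answer f''''(u) = u**2*exp(u) + 8*u*exp(u) + 12*exp(u) is valid.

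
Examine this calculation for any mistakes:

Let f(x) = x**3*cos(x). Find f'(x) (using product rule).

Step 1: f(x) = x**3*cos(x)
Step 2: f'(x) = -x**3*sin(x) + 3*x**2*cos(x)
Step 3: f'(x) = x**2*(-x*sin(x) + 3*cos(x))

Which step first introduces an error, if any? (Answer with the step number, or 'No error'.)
No error

All steps in this derivation are correct.
The final answer f'(x) = x**2*(-x*sin(x) + 3*cos(x)) is valid.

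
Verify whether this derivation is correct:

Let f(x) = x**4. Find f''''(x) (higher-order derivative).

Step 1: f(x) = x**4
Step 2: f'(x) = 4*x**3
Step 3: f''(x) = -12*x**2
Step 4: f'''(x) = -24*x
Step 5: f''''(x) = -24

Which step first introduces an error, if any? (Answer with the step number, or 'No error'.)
Step 3

Step 3 is incorrect due to a sign flip.
The step shows: -12*x**2
The correct value should be: 12*x**2

Explanation: The sign of the whole expression was flipped: the term 12*x**2 was incorrectly written as -12*x**2
The later steps are derived from this incorrect expression, so the error originates in Step 3.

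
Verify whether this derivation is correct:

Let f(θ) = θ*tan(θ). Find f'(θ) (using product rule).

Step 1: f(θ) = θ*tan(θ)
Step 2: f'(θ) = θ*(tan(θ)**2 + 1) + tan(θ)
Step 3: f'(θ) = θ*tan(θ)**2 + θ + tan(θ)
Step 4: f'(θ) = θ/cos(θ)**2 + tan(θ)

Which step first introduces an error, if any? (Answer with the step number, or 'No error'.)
No error

All steps in this derivation are correct.
The final answer f'(θ) = θ/cos(θ)**2 + tan(θ) is valid.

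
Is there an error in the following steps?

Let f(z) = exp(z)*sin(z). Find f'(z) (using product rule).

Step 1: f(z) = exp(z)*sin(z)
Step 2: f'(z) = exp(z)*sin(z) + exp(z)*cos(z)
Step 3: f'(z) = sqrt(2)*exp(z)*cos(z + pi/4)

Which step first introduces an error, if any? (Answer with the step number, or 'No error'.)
Step 3

Step 3 is incorrect due to a wrong trig function.
The step shows: sqrt(2)*exp(z)*cos(z + pi/4)
The correct value should be: sqrt(2)*exp(z)*sin(z + pi/4)

Explanation: sin(z + pi/4) was incorrectly written as cos(z + pi/4): the term sqrt(2)*exp(z)*sin(z + pi/4) was incorrectly written as sqrt(2)*exp(z)*cos(z + pi/4)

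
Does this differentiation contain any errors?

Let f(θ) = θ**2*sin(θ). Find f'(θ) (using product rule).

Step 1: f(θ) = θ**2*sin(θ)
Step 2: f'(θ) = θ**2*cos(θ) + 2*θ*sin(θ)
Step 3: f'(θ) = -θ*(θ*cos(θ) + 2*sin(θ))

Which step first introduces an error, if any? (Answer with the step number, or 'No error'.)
Step 3

Step 3 is incorrect due to a sign flip.
The step shows: -θ*(θ*cos(θ) + 2*sin(θ))
The correct value should be: θ*(θ*cos(θ) + 2*sin(θ))

Explanation: The sign of the whole expression was flipped: the term θ*(θ*cos(θ) + 2*sin(θ)) was incorrectly written as -θ*(θ*cos(θ) + 2*sin(θ))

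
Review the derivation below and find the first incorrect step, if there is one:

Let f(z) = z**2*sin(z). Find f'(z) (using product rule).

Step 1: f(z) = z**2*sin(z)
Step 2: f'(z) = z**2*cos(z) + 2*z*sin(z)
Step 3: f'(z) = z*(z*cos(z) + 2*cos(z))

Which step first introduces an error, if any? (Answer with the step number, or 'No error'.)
Step 3

Step 3 is incorrect due to a wrong trig function.
The step shows: z*(z*cos(z) + 2*cos(z))
The correct value should be: z*(z*cos(z) + 2*sin(z))

Explanation: sin(z) was incorrectly written as cos(z): the term z*(z*cos(z) + 2*sin(z)) was incorrectly written as z*(z*cos(z) + 2*cos(z))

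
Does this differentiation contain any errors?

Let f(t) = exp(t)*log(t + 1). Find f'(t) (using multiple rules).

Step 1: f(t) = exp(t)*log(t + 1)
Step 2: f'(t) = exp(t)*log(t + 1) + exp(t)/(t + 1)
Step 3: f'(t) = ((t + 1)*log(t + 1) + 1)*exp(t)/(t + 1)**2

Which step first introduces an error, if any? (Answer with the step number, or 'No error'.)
Step 3

Step 3 is incorrect due to a wrong exponent.
The step shows: ((t + 1)*log(t + 1) + 1)*exp(t)/(t + 1)**2
The correct value should be: ((t + 1)*log(t + 1) + 1)*exp(t)/(t + 1)

Explanation: The exponent -1 on t + 1 was incorrectly written as -2: the term ((t + 1)*log(t + 1) + 1)*exp(t)/(t + 1) was incorrectly written as ((t + 1)*log(t + 1) + 1)*exp(t)/(t + 1)**2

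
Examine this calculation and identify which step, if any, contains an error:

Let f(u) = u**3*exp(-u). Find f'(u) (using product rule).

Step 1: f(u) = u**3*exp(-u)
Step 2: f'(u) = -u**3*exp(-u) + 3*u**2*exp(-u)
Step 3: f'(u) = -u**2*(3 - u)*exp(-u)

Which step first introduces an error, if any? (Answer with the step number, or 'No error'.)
Step 3

Step 3 is incorrect due to a sign flip.
The step shows: -u**2*(3 - u)*exp(-u)
The correct value should be: u**2*(3 - u)*exp(-u)

Explanation: The sign of the whole expression was flipped: the term u**2*(3 - u)*exp(-u) was incorrectly written as -u**2*(3 - u)*exp(-u)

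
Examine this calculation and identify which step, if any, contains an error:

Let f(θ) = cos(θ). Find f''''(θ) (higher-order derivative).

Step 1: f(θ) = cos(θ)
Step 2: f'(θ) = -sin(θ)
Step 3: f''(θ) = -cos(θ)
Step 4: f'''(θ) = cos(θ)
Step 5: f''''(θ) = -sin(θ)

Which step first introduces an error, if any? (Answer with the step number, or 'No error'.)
Step 4

Step 4 is incorrect due to a wrong trig function.
The step shows: cos(θ)
The correct value should be: sin(θ)

Explanation: sin(θ) was incorrectly written as cos(θ): the term sin(θ) was incorrectly written as cos(θ)
The later steps are derived from this incorrect expression, so the error originates in Step 4.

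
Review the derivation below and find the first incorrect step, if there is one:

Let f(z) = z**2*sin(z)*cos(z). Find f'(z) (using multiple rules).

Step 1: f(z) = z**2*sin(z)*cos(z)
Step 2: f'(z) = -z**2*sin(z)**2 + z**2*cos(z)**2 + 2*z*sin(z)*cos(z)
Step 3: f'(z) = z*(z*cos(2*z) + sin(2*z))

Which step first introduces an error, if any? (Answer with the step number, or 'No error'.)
No error

All steps in this derivation are correct.
The final answer f'(z) = z*(z*cos(2*z) + sin(2*z)) is valid.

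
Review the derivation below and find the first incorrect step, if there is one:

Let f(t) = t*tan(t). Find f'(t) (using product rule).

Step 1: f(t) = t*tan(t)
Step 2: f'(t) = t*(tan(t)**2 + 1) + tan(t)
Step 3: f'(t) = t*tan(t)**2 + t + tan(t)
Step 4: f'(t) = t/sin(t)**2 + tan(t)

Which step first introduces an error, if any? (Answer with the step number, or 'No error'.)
Step 4

Step 4 is incorrect due to a wrong trig function.
The step shows: t/sin(t)**2 + tan(t)
The correct value should be: t/cos(t)**2 + tan(t)

Explanation: cos(t) was incorrectly written as sin(t): the term t/cos(t)**2 was incorrectly written as t/sin(t)**2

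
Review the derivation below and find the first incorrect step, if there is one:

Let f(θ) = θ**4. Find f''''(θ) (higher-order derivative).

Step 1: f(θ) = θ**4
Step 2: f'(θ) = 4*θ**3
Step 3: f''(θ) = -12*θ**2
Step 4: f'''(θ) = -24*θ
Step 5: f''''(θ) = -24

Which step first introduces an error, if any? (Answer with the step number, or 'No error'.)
Step 3

Step 3 is incorrect due to a sign flip.
The step shows: -12*θ**2
The correct value should be: 12*θ**2

Explanation: The sign of the whole expression was flipped: the term 12*θ**2 was incorrectly written as -12*θ**2
The later steps are derived from this incorrect expression, so the error originates in Step 3.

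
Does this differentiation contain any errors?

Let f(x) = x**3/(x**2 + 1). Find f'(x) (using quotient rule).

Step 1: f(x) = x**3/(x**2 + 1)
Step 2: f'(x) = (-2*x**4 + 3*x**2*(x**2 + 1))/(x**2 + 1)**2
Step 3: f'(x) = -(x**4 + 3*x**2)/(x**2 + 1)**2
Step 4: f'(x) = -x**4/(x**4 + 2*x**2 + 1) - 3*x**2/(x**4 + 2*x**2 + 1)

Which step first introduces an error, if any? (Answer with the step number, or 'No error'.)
Step 3

Step 3 is incorrect due to a sign flip.
The step shows: -(x**4 + 3*x**2)/(x**2 + 1)**2
The correct value should be: (x**4 + 3*x**2)/(x**2 + 1)**2

Explanation: The sign of the whole expression was flipped: the term (x**4 + 3*x**2)/(x**2 + 1)**2 was incorrectly written as -(x**4 + 3*x**2)/(x**2 + 1)**2
The later steps are derived from this incorrect expression, so the error originates in Step 3.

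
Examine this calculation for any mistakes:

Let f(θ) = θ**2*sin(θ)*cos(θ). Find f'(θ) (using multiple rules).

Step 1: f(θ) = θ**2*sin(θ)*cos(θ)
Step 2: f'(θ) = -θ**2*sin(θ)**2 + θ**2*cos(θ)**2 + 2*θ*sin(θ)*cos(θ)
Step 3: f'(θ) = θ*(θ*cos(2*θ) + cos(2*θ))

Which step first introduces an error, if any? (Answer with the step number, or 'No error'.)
Step 3

Step 3 is incorrect due to a wrong trig function.
The step shows: θ*(θ*cos(2*θ) + cos(2*θ))
The correct value should be: θ*(θ*cos(2*θ) + sin(2*θ))

Explanation: sin(2*θ) was incorrectly written as cos(2*θ): the term θ*(θ*cos(2*θ) + sin(2*θ)) was incorrectly written as θ*(θ*cos(2*θ) + cos(2*θ))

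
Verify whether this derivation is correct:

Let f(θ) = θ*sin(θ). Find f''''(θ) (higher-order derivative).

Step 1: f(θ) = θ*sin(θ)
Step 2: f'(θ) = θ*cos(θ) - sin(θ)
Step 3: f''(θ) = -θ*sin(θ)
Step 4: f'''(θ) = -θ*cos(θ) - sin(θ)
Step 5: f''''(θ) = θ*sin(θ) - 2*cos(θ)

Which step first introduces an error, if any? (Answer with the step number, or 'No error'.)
Step 2

Step 2 is incorrect due to a sign flip.
The step shows: θ*cos(θ) - sin(θ)
The correct value should be: θ*cos(θ) + sin(θ)

Explanation: The sign of one term was flipped: the term sin(θ) was incorrectly written as -sin(θ)
The later steps are derived from this incorrect expression, so the error originates in Step 2.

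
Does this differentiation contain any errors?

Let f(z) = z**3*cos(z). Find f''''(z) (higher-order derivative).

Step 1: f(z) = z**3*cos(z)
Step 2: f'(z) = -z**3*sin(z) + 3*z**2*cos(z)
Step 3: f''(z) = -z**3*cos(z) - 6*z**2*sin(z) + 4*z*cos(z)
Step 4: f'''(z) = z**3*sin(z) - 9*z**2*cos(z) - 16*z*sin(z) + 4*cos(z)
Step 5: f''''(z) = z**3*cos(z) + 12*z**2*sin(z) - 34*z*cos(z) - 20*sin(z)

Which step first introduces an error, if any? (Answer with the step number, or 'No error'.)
Step 3

Step 3 is incorrect due to a wrong coefficient.
The step shows: -z**3*cos(z) - 6*z**2*sin(z) + 4*z*cos(z)
The correct value should be: -z**3*cos(z) - 6*z**2*sin(z) + 6*z*cos(z)

Explanation: The coefficient 6 was incorrectly written as 4: the term 6*z*cos(z) was incorrectly written as 4*z*cos(z)
The later steps are derived from this incorrect expression, so the error originates in Step 3.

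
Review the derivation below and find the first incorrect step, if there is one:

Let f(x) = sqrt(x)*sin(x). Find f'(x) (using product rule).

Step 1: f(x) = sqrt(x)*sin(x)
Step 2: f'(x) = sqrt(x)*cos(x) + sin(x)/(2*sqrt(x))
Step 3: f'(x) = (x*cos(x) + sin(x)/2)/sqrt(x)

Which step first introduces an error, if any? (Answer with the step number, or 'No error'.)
No error

All steps in this derivation are correct.
The final answer f'(x) = (x*cos(x) + sin(x)/2)/sqrt(x) is valid.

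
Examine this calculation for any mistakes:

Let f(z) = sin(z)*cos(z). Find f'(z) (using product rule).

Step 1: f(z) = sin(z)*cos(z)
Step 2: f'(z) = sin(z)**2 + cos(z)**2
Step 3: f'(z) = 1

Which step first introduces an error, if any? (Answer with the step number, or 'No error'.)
Step 2

Step 2 is incorrect due to a sign flip.
The step shows: sin(z)**2 + cos(z)**2
The correct value should be: -sin(z)**2 + cos(z)**2

Explanation: The sign of one term was flipped: the term -sin(z)**2 was incorrectly written as sin(z)**2
The later steps are derived from this incorrect expression, so the error originates in Step 2.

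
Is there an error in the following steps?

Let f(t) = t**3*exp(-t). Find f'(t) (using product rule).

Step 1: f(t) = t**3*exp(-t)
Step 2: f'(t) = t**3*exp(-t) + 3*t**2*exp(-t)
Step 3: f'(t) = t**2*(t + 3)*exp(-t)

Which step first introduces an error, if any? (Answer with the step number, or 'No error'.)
Step 2

Step 2 is incorrect due to a sign flip.
The step shows: t**3*exp(-t) + 3*t**2*exp(-t)
The correct value should be: -t**3*exp(-t) + 3*t**2*exp(-t)

Explanation: The sign of one term was flipped: the term -t**3*exp(-t) was incorrectly written as t**3*exp(-t)
The later steps are derived from this incorrect expression, so the error originates in Step 2.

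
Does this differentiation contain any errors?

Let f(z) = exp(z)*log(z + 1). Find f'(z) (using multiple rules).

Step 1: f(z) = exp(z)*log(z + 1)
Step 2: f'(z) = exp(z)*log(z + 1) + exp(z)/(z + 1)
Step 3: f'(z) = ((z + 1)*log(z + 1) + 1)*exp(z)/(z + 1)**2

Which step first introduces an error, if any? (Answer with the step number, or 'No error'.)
Step 3

Step 3 is incorrect due to a wrong exponent.
The step shows: ((z + 1)*log(z + 1) + 1)*exp(z)/(z + 1)**2
The correct value should be: ((z + 1)*log(z + 1) + 1)*exp(z)/(z + 1)

Explanation: The exponent -1 on z + 1 was incorrectly written as -2: the term ((z + 1)*log(z + 1) + 1)*exp(z)/(z + 1) was incorrectly written as ((z + 1)*log(z + 1) + 1)*exp(z)/(z + 1)**2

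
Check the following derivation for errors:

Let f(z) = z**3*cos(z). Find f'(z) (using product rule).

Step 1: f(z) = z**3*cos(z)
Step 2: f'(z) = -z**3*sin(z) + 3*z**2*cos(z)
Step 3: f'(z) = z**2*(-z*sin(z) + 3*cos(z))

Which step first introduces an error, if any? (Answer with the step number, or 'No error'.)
No error

All steps in this derivation are correct.
The final answer f'(z) = z**2*(-z*sin(z) + 3*cos(z)) is valid.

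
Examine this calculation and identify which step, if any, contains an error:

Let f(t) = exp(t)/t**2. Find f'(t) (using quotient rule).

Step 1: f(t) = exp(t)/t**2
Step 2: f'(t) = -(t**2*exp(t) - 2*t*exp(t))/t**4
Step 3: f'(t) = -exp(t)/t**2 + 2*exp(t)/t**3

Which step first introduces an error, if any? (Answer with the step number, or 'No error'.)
Step 2

Step 2 is incorrect due to a sign flip.
The step shows: -(t**2*exp(t) - 2*t*exp(t))/t**4
The correct value should be: (t**2*exp(t) - 2*t*exp(t))/t**4

Explanation: The sign of the whole expression was flipped: the term (t**2*exp(t) - 2*t*exp(t))/t**4 was incorrectly written as -(t**2*exp(t) - 2*t*exp(t))/t**4
The later steps are derived from this incorrect expression, so the error originates in Step 2.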